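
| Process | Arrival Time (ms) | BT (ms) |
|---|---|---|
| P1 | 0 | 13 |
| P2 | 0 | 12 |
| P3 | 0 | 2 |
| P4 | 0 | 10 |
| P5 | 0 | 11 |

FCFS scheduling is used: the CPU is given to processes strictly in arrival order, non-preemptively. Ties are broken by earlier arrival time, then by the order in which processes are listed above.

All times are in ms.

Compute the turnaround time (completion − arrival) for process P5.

48

Gantt: | P1 0-13 | P2 13-25 | P3 25-27 | P4 27-37 | P5 37-48 |
Completion: P1=13  P2=25  P3=27  P4=37  P5=48
Turnaround (C−A): P1=13  P2=25  P3=27  P4=37  P5=48
Turnaround(P5) = completion − arrival = 48 − 0 = 48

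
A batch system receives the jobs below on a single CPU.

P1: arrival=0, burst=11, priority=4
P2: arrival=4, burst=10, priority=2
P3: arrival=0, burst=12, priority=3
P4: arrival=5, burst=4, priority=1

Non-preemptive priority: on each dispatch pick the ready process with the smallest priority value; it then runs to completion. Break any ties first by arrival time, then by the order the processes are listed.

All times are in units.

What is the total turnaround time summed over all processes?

Gantt: | P3 0-12 | P4 12-16 | P2 16-26 | P1 26-37 |
Completion: P1=37  P2=26  P3=12  P4=16
Turnaround (C−A): P1=37  P2=22  P3=12  P4=11
Turnaround = completion − arrival: P1=37, P2=22, P3=12, P4=11
Total turnaround = 37 + 22 + 12 + 11 = 82

82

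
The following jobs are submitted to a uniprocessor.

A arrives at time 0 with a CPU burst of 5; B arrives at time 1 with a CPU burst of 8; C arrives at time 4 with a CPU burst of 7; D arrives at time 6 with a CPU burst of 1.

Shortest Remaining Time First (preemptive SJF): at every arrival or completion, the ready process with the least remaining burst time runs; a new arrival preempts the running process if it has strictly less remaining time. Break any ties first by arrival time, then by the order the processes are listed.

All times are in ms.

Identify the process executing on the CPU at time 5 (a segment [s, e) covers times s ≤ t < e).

Timeline: | A 0-5 | C 5-6 | D 6-7 | C 7-13 | B 13-21 |
Completion: A=5  B=21  C=13  D=7
Turnaround (C−A): A=5  B=20  C=9  D=1

C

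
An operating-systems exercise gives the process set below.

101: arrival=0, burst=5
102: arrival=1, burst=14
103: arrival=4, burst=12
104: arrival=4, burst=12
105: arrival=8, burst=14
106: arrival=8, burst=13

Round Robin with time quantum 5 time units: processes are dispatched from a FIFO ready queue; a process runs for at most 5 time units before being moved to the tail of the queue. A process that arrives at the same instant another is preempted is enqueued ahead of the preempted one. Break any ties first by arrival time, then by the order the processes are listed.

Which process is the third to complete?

Schedule: | 101 0-5 | 102 5-10 | 103 10-15 | 104 15-20 | 105 20-25 | 106 25-30 | 102 30-35 | 103 35-40 | 104 40-45 | 105 45-50 | 106 50-55 | 102 55-59 | 103 59-61 | 104 61-63 | 105 63-67 | 106 67-70 |
Completion: 101=5  102=59  103=61  104=63  105=67  106=70
Turnaround (C−A): 101=5  102=58  103=57  104=59  105=59  106=62
Finish order: 101 → 102 → 103 → 104 → 105 → 106

103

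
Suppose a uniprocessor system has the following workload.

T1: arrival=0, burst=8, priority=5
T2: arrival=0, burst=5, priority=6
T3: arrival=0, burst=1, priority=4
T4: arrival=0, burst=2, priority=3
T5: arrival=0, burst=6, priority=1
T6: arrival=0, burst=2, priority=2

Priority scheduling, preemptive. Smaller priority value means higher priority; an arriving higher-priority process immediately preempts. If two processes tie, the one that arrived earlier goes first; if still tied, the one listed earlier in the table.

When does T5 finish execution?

6

Gantt: | T5 0-6 | T6 6-8 | T4 8-10 | T3 10-11 | T1 11-19 | T2 19-24 |
Completion: T1=19  T2=24  T3=11  T4=10  T5=6  T6=8
Turnaround (C−A): T1=19  T2=24  T3=11  T4=10  T5=6  T6=8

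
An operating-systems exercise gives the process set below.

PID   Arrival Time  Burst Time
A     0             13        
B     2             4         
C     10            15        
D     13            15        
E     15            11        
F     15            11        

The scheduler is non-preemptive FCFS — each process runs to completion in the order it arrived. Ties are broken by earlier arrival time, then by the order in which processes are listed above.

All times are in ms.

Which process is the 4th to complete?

Timeline: | A 0-13 | B 13-17 | C 17-32 | D 32-47 | E 47-58 | F 58-69 |
Completion: A=13  B=17  C=32  D=47  E=58  F=69
Finish order: A → B → C → D → E → F

D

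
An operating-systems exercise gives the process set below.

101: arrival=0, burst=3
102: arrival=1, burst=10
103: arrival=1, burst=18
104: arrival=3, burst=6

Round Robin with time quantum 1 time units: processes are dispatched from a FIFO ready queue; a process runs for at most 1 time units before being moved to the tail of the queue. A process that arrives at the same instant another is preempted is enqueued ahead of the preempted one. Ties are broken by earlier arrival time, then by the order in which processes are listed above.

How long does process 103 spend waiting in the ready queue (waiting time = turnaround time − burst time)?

Timeline: | 101 0-1 | 102 1-2 | 103 2-3 | 101 3-4 | 102 4-5 | 104 5-6 | 103 6-7 | 101 7-8 | 102 8-9 | 104 9-10 | 103 10-11 | 102 11-12 | 104 12-13 | 103 13-14 | 102 14-15 | 104 15-16 | 103 16-17 | 102 17-18 | 104 18-19 | 103 19-20 | 102 20-21 | 104 21-22 | 103 22-23 | 102 23-24 | 103 24-25 | 102 25-26 | 103 26-27 | 102 27-28 | 103 28-37 |
Completion: 101=8  102=28  103=37  104=22
Turnaround (C−A): 101=8  102=27  103=36  104=19
Waiting(103) = turnaround − burst = 36 − 18 = 18

18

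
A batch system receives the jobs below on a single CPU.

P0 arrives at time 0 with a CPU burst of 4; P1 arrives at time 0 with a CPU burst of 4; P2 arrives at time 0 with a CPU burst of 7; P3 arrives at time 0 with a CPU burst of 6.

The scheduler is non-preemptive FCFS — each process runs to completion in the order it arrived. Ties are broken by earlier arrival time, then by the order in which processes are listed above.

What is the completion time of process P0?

Schedule: | P0 0-4 | P1 4-8 | P2 8-15 | P3 15-21 |
Completion: P0=4  P1=8  P2=15  P3=21
Turnaround (C−A): P0=4  P1=8  P2=15  P3=21

4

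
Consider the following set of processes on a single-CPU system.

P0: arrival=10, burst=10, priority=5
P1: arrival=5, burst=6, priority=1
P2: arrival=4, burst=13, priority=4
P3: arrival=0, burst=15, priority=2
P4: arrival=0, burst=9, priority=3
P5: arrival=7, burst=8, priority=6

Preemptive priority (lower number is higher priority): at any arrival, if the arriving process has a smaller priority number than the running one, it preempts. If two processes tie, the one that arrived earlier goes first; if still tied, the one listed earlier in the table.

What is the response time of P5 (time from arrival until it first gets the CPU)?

Timeline: | P3 0-5 | P1 5-11 | P3 11-21 | P4 21-30 | P2 30-43 | P0 43-53 | P5 53-61 |
Completion: P0=53  P1=11  P2=43  P3=21  P4=30  P5=61
Turnaround (C−A): P0=43  P1=6  P2=39  P3=21  P4=30  P5=54
Response(P5) = first start − arrival = 53 − 7 = 46

46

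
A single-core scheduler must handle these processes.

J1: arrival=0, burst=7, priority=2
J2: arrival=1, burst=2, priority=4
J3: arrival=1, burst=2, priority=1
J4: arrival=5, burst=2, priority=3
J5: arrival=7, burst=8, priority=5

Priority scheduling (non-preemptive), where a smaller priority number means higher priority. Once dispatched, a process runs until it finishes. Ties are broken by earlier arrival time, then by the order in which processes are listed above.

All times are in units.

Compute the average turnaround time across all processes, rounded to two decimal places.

9.40

Schedule: | J1 0-7 | J3 7-9 | J4 9-11 | J2 11-13 | J5 13-21 |
Completion: J1=7  J2=13  J3=9  J4=11  J5=21
Turnaround (C−A): J1=7  J2=12  J3=8  J4=6  J5=14
Turnaround times: J1=7, J2=12, J3=8, J4=6, J5=14
Average turnaround = (7+12+8+6+14) / 5 = 47/5 = 9.40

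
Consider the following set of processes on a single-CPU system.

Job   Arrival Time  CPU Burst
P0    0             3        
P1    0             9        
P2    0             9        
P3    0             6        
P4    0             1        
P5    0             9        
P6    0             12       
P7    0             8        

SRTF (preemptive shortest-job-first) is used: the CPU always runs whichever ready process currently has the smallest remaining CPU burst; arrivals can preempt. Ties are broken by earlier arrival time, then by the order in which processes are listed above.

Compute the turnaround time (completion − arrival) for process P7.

Timeline: | P4 0-1 | P0 1-4 | P3 4-10 | P7 10-18 | P1 18-27 | P2 27-36 | P5 36-45 | P6 45-57 |
Completion: P0=4  P1=27  P2=36  P3=10  P4=1  P5=45  P6=57  P7=18
Turnaround (C−A): P0=4  P1=27  P2=36  P3=10  P4=1  P5=45  P6=57  P7=18
Turnaround(P7) = completion − arrival = 18 − 0 = 18

18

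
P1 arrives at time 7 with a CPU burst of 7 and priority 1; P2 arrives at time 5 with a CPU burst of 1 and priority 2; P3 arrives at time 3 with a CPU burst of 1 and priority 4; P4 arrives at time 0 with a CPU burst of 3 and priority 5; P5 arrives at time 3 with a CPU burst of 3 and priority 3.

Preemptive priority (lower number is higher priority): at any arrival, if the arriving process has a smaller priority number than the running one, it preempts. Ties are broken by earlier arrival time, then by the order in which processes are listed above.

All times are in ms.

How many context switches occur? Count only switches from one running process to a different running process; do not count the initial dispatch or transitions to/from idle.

Schedule: | P4 0-3 | P5 3-5 | P2 5-6 | P5 6-7 | P1 7-14 | P3 14-15 |
Completion: P1=14  P2=6  P3=15  P4=3  P5=7
Turnaround (C−A): P1=7  P2=1  P3=12  P4=3  P5=4

5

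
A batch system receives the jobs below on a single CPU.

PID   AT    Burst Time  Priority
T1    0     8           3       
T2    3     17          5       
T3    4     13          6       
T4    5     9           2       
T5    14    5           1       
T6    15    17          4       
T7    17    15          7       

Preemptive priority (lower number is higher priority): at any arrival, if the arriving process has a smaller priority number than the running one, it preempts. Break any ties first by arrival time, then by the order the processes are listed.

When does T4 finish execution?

Timeline: | T1 0-5 | T4 5-14 | T5 14-19 | T1 19-22 | T6 22-39 | T2 39-56 | T3 56-69 | T7 69-84 |
Completion: T1=22  T2=56  T3=69  T4=14  T5=19  T6=39  T7=84
Turnaround (C−A): T1=22  T2=53  T3=65  T4=9  T5=5  T6=24  T7=67

14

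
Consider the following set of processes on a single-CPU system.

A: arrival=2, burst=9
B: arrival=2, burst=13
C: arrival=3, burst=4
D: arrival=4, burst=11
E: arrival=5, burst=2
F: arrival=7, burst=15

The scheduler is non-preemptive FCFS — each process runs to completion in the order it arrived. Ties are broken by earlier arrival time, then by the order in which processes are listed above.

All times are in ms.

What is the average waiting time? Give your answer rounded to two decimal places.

Gantt: | idle 0-2 | A 2-11 | B 11-24 | C 24-28 | D 28-39 | E 39-41 | F 41-56 |
Completion: A=11  B=24  C=28  D=39  E=41  F=56
Turnaround (C−A): A=9  B=22  C=25  D=35  E=36  F=49
Waiting times: A=0, B=9, C=21, D=24, E=34, F=34
Average waiting = (0+9+21+24+34+34) / 6 = 122/6 = 20.33

20.33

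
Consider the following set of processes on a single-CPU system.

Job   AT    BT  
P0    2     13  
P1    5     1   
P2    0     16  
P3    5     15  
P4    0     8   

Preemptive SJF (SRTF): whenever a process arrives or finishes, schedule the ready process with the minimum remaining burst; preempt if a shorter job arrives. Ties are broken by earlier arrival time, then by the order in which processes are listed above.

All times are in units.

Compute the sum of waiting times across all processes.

Gantt: | P4 0-5 | P1 5-6 | P4 6-9 | P0 9-22 | P3 22-37 | P2 37-53 |
Completion: P0=22  P1=6  P2=53  P3=37  P4=9
Waiting = turnaround − burst: P0=7, P1=0, P2=37, P3=17, P4=1
Total waiting = 7 + 0 + 37 + 17 + 1 = 62

62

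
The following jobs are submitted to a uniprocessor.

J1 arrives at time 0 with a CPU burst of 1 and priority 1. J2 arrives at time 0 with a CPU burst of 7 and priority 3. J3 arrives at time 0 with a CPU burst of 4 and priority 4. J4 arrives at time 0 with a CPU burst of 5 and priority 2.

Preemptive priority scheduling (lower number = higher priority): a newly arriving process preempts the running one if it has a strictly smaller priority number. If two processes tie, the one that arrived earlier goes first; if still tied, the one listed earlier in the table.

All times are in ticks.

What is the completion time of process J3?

17

Timeline: | J1 0-1 | J4 1-6 | J2 6-13 | J3 13-17 |
Completion: J1=1  J2=13  J3=17  J4=6
Turnaround (C−A): J1=1  J2=13  J3=17  J4=6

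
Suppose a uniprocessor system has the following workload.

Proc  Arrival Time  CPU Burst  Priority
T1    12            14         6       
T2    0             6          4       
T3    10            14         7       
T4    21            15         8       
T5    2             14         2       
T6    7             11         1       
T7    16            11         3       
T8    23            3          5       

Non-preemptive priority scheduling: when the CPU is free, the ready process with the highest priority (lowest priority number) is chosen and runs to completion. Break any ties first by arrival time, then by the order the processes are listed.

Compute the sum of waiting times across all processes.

Gantt: | T2 0-6 | T5 6-20 | T6 20-31 | T7 31-42 | T8 42-45 | T1 45-59 | T3 59-73 | T4 73-88 |
Completion: T1=59  T2=6  T3=73  T4=88  T5=20  T6=31  T7=42  T8=45
Turnaround (C−A): T1=47  T2=6  T3=63  T4=67  T5=18  T6=24  T7=26  T8=22
Waiting = turnaround − burst: T1=33, T2=0, T3=49, T4=52, T5=4, T6=13, T7=15, T8=19
Total waiting = 33 + 0 + 49 + 52 + 4 + 13 + 15 + 19 = 185

185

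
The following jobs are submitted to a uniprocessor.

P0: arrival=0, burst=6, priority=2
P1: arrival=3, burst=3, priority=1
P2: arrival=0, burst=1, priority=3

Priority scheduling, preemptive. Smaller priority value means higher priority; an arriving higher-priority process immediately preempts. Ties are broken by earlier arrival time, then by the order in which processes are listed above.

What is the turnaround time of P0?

9

Schedule: | P0 0-3 | P1 3-6 | P0 6-9 | P2 9-10 |
Completion: P0=9  P1=6  P2=10
Turnaround(P0) = completion − arrival = 9 − 0 = 9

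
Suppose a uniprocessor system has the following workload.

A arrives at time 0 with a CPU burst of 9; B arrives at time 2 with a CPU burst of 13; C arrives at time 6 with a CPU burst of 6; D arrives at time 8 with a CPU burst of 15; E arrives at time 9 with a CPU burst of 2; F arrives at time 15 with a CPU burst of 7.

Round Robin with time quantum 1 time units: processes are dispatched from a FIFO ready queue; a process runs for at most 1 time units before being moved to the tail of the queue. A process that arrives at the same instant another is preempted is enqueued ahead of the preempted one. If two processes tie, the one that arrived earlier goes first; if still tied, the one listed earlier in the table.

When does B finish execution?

46

Gantt: | A 0-2 | B 2-3 | A 3-4 | B 4-5 | A 5-6 | B 6-7 | C 7-8 | A 8-9 | B 9-10 | D 10-11 | C 11-12 | E 12-13 | A 13-14 | B 14-15 | D 15-16 | C 16-17 | E 17-18 | A 18-19 | F 19-20 | B 20-21 | D 21-22 | C 22-23 | A 23-24 | F 24-25 | B 25-26 | D 26-27 | C 27-28 | A 28-29 | F 29-30 | B 30-31 | D 31-32 | C 32-33 | F 33-34 | B 34-35 | D 35-36 | F 36-37 | B 37-38 | D 38-39 | F 39-40 | B 40-41 | D 41-42 | F 42-43 | B 43-44 | D 44-45 | B 45-46 | D 46-52 |
Completion: A=29  B=46  C=33  D=52  E=18  F=43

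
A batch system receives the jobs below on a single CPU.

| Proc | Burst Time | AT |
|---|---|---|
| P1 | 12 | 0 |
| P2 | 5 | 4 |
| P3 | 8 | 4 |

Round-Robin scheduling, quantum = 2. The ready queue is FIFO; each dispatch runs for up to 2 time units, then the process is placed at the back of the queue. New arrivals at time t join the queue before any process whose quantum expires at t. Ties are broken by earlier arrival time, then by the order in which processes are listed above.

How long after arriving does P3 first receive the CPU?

2

Timeline: | P1 0-4 | P2 4-6 | P3 6-8 | P1 8-10 | P2 10-12 | P3 12-14 | P1 14-16 | P2 16-17 | P3 17-19 | P1 19-21 | P3 21-23 | P1 23-25 |
Completion: P1=25  P2=17  P3=23
Turnaround (C−A): P1=25  P2=13  P3=19
Response(P3) = first start − arrival = 6 − 4 = 2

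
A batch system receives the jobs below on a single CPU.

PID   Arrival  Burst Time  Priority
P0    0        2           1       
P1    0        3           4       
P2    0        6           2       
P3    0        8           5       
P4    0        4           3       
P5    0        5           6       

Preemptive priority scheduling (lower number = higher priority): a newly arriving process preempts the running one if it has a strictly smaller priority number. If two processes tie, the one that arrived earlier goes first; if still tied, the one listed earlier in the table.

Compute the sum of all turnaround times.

Gantt: | P0 0-2 | P2 2-8 | P4 8-12 | P1 12-15 | P3 15-23 | P5 23-28 |
Completion: P0=2  P1=15  P2=8  P3=23  P4=12  P5=28
Turnaround (C−A): P0=2  P1=15  P2=8  P3=23  P4=12  P5=28
Turnaround = completion − arrival: P0=2, P1=15, P2=8, P3=23, P4=12, P5=28
Total turnaround = 2 + 15 + 8 + 23 + 12 + 28 = 88

88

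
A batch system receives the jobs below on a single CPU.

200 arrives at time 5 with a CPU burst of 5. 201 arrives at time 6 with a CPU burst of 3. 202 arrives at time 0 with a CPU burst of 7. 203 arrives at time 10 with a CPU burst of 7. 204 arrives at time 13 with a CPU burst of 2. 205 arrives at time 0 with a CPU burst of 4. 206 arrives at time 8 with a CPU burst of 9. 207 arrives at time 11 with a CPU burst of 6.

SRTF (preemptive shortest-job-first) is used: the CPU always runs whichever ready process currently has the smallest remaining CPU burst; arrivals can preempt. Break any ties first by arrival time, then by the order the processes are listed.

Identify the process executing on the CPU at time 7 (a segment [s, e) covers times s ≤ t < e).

Timeline: | 205 0-4 | 202 4-5 | 200 5-6 | 201 6-9 | 200 9-13 | 204 13-15 | 202 15-21 | 207 21-27 | 203 27-34 | 206 34-43 |
Completion: 200=13  201=9  202=21  203=34  204=15  205=4  206=43  207=27
Turnaround (C−A): 200=8  201=3  202=21  203=24  204=2  205=4  206=35  207=16

201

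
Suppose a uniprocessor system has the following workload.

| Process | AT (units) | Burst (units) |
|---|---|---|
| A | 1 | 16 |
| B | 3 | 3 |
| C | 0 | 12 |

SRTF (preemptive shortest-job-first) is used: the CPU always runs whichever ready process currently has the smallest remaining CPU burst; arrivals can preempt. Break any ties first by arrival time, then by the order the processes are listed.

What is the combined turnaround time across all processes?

Timeline: | C 0-3 | B 3-6 | C 6-15 | A 15-31 |
Completion: A=31  B=6  C=15
Turnaround (C−A): A=30  B=3  C=15
Turnaround = completion − arrival: A=30, B=3, C=15
Total turnaround = 30 + 3 + 15 = 48

48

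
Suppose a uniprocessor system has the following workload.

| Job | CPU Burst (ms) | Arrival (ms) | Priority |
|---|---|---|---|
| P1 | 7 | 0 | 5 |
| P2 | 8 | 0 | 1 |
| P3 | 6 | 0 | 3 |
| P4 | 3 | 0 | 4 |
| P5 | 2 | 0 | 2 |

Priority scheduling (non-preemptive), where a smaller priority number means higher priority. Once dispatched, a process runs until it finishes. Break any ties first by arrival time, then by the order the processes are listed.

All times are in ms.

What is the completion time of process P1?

26

Schedule: | P2 0-8 | P5 8-10 | P3 10-16 | P4 16-19 | P1 19-26 |
Completion: P1=26  P2=8  P3=16  P4=19  P5=10
Turnaround (C−A): P1=26  P2=8  P3=16  P4=19  P5=10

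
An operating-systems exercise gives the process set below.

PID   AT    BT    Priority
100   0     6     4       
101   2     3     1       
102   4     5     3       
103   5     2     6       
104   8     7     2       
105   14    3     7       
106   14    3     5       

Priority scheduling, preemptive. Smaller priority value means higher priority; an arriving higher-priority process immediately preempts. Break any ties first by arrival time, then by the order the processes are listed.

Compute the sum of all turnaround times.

Gantt: | 100 0-2 | 101 2-5 | 102 5-8 | 104 8-15 | 102 15-17 | 100 17-21 | 106 21-24 | 103 24-26 | 105 26-29 |
Completion: 100=21  101=5  102=17  103=26  104=15  105=29  106=24
Turnaround = completion − arrival: 100=21, 101=3, 102=13, 103=21, 104=7, 105=15, 106=10
Total turnaround = 21 + 3 + 13 + 21 + 7 + 15 + 10 = 90

90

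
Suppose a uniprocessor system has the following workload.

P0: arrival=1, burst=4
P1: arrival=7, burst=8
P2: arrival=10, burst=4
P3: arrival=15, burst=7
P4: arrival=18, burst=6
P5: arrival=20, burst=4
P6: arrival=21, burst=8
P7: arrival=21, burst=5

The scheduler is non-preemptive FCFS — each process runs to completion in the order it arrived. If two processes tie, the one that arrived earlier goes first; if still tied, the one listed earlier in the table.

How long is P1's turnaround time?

8

Timeline: | idle 0-1 | P0 1-5 | idle 5-7 | P1 7-15 | P2 15-19 | P3 19-26 | P4 26-32 | P5 32-36 | P6 36-44 | P7 44-49 |
Completion: P0=5  P1=15  P2=19  P3=26  P4=32  P5=36  P6=44  P7=49
Turnaround(P1) = completion − arrival = 15 − 7 = 8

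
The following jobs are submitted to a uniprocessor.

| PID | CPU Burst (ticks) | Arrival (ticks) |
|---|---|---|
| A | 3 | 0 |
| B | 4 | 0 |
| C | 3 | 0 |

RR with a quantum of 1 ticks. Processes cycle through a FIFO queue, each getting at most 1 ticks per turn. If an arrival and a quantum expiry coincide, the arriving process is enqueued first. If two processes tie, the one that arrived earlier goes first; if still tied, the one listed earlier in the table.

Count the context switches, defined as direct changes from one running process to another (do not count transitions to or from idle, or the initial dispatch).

Timeline: | A 0-1 | B 1-2 | C 2-3 | A 3-4 | B 4-5 | C 5-6 | A 6-7 | B 7-8 | C 8-9 | B 9-10 |
Completion: A=7  B=10  C=9
Turnaround (C−A): A=7  B=10  C=9

9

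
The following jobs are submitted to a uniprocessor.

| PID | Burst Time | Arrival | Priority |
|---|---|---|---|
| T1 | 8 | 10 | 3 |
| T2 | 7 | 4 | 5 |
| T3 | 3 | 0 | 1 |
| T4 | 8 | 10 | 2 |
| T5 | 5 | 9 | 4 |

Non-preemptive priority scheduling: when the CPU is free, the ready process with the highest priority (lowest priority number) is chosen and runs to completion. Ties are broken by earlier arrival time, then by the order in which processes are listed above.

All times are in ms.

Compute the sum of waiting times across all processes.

Timeline: | T3 0-3 | idle 3-4 | T2 4-11 | T4 11-19 | T1 19-27 | T5 27-32 |
Completion: T1=27  T2=11  T3=3  T4=19  T5=32
Turnaround (C−A): T1=17  T2=7  T3=3  T4=9  T5=23
Waiting = turnaround − burst: T1=9, T2=0, T3=0, T4=1, T5=18
Total waiting = 9 + 0 + 0 + 1 + 18 = 28

28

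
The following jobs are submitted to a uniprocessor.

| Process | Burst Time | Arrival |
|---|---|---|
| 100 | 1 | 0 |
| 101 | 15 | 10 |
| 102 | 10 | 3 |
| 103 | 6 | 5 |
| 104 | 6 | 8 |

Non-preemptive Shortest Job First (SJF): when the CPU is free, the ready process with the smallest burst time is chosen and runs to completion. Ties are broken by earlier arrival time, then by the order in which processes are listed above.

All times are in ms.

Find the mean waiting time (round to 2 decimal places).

Gantt: | 100 0-1 | idle 1-3 | 102 3-13 | 103 13-19 | 104 19-25 | 101 25-40 |
Completion: 100=1  101=40  102=13  103=19  104=25
Turnaround (C−A): 100=1  101=30  102=10  103=14  104=17
Waiting times: 100=0, 101=15, 102=0, 103=8, 104=11
Average waiting = (0+15+0+8+11) / 5 = 34/5 = 6.80

6.80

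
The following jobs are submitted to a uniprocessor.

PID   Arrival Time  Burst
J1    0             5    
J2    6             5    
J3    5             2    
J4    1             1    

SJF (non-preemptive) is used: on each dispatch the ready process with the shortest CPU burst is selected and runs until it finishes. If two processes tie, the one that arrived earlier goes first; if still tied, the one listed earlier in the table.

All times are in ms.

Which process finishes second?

J4

Schedule: | J1 0-5 | J4 5-6 | J3 6-8 | J2 8-13 |
Completion: J1=5  J2=13  J3=8  J4=6
Turnaround (C−A): J1=5  J2=7  J3=3  J4=5
Finish order: J1 → J4 → J3 → J2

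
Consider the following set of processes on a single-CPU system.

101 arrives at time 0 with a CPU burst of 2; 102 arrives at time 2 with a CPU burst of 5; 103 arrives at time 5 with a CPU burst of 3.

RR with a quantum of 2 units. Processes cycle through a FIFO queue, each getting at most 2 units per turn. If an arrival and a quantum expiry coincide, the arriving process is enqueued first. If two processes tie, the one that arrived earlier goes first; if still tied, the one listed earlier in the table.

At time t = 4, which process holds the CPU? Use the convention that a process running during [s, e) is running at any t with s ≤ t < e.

102

Schedule: | 101 0-2 | 102 2-6 | 103 6-8 | 102 8-9 | 103 9-10 |
Completion: 101=2  102=9  103=10
Turnaround (C−A): 101=2  102=7  103=5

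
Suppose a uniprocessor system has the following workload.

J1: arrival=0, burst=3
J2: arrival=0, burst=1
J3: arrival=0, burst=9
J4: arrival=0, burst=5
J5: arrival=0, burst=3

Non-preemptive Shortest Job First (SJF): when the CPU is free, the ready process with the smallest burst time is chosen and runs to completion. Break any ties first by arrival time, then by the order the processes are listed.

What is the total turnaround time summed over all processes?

45

Gantt: | J2 0-1 | J1 1-4 | J5 4-7 | J4 7-12 | J3 12-21 |
Completion: J1=4  J2=1  J3=21  J4=12  J5=7
Turnaround (C−A): J1=4  J2=1  J3=21  J4=12  J5=7
Turnaround = completion − arrival: J1=4, J2=1, J3=21, J4=12, J5=7
Total turnaround = 4 + 1 + 21 + 12 + 7 = 45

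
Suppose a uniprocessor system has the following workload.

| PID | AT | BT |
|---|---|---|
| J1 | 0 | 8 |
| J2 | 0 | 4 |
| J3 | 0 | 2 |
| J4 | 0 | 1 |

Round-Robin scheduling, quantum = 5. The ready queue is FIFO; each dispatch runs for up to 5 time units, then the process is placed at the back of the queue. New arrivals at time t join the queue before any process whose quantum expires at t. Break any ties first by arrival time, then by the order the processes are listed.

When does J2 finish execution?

9

Timeline: | J1 0-5 | J2 5-9 | J3 9-11 | J4 11-12 | J1 12-15 |
Completion: J1=15  J2=9  J3=11  J4=12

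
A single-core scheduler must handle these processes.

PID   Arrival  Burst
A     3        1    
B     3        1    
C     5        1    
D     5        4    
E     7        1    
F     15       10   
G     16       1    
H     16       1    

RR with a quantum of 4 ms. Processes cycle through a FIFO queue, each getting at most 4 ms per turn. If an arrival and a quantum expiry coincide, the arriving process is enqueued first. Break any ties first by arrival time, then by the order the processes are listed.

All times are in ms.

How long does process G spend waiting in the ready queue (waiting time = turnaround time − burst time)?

3

Timeline: | idle 0-3 | A 3-4 | B 4-5 | C 5-6 | D 6-10 | E 10-11 | idle 11-15 | F 15-19 | G 19-20 | H 20-21 | F 21-27 |
Completion: A=4  B=5  C=6  D=10  E=11  F=27  G=20  H=21
Turnaround (C−A): A=1  B=2  C=1  D=5  E=4  F=12  G=4  H=5
Waiting(G) = turnaround − burst = 4 − 1 = 3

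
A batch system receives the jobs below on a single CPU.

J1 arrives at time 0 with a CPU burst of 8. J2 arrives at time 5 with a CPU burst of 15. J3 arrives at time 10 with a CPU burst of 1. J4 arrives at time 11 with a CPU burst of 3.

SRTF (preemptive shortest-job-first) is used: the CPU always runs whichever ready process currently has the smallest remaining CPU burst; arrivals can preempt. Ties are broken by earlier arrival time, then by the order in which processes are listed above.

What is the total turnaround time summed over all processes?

Schedule: | J1 0-8 | J2 8-10 | J3 10-11 | J4 11-14 | J2 14-27 |
Completion: J1=8  J2=27  J3=11  J4=14
Turnaround = completion − arrival: J1=8, J2=22, J3=1, J4=3
Total turnaround = 8 + 22 + 1 + 3 = 34

34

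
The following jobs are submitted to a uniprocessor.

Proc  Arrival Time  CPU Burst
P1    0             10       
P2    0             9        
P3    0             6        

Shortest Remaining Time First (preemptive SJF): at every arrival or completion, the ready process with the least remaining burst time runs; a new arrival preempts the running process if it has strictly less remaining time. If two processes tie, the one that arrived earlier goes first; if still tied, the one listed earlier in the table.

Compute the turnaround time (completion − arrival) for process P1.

25

Timeline: | P3 0-6 | P2 6-15 | P1 15-25 |
Completion: P1=25  P2=15  P3=6
Turnaround (C−A): P1=25  P2=15  P3=6
Turnaround(P1) = completion − arrival = 25 − 0 = 25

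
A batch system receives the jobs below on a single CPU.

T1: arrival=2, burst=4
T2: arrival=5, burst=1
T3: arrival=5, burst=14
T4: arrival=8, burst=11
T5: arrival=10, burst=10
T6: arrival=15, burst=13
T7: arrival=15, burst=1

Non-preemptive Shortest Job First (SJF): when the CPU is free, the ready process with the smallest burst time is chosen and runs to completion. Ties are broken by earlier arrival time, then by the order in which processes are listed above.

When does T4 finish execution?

43

Gantt: | idle 0-2 | T1 2-6 | T2 6-7 | T3 7-21 | T7 21-22 | T5 22-32 | T4 32-43 | T6 43-56 |
Completion: T1=6  T2=7  T3=21  T4=43  T5=32  T6=56  T7=22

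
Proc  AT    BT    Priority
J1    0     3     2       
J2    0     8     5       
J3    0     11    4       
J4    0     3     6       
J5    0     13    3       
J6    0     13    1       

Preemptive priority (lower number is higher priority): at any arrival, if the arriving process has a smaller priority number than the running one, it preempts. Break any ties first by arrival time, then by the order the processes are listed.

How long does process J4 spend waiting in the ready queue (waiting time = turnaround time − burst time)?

Schedule: | J6 0-13 | J1 13-16 | J5 16-29 | J3 29-40 | J2 40-48 | J4 48-51 |
Completion: J1=16  J2=48  J3=40  J4=51  J5=29  J6=13
Turnaround (C−A): J1=16  J2=48  J3=40  J4=51  J5=29  J6=13
Waiting(J4) = turnaround − burst = 51 − 3 = 48

48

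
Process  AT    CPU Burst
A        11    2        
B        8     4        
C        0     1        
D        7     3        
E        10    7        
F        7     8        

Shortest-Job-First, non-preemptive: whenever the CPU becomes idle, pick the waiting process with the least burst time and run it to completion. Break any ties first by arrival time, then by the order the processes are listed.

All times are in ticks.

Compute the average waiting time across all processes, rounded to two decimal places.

4.50

Schedule: | C 0-1 | idle 1-7 | D 7-10 | B 10-14 | A 14-16 | E 16-23 | F 23-31 |
Completion: A=16  B=14  C=1  D=10  E=23  F=31
Waiting times: A=3, B=2, C=0, D=0, E=6, F=16
Average waiting = (3+2+0+0+6+16) / 6 = 27/6 = 4.50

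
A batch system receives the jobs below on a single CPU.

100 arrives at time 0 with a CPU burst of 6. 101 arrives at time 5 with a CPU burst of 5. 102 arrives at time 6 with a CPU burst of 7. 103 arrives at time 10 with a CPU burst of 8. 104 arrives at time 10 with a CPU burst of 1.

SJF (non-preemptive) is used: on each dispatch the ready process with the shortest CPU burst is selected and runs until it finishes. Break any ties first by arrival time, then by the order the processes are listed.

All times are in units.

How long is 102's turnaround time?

Gantt: | 100 0-6 | 101 6-11 | 104 11-12 | 102 12-19 | 103 19-27 |
Completion: 100=6  101=11  102=19  103=27  104=12
Turnaround(102) = completion − arrival = 19 − 6 = 13

13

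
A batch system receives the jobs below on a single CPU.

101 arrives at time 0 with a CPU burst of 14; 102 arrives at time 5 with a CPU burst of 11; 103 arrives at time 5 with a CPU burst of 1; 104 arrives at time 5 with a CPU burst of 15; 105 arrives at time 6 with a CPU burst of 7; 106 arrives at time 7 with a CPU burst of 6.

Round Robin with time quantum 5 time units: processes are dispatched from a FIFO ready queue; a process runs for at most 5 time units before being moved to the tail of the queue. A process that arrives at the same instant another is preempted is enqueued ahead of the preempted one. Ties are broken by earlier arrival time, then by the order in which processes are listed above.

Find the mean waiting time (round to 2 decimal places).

28.67

Schedule: | 101 0-5 | 102 5-10 | 103 10-11 | 104 11-16 | 101 16-21 | 105 21-26 | 106 26-31 | 102 31-36 | 104 36-41 | 101 41-45 | 105 45-47 | 106 47-48 | 102 48-49 | 104 49-54 |
Completion: 101=45  102=49  103=11  104=54  105=47  106=48
Turnaround (C−A): 101=45  102=44  103=6  104=49  105=41  106=41
Waiting times: 101=31, 102=33, 103=5, 104=34, 105=34, 106=35
Average waiting = (31+33+5+34+34+35) / 6 = 172/6 = 28.67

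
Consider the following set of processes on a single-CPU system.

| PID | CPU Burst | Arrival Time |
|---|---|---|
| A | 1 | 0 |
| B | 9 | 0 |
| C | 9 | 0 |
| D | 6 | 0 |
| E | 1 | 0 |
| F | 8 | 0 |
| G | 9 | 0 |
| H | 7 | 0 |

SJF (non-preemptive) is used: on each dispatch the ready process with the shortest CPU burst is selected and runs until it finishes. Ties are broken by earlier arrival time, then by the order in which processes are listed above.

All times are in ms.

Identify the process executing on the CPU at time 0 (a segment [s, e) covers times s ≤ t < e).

A

Gantt: | A 0-1 | E 1-2 | D 2-8 | H 8-15 | F 15-23 | B 23-32 | C 32-41 | G 41-50 |
Completion: A=1  B=32  C=41  D=8  E=2  F=23  G=50  H=15
Turnaround (C−A): A=1  B=32  C=41  D=8  E=2  F=23  G=50  H=15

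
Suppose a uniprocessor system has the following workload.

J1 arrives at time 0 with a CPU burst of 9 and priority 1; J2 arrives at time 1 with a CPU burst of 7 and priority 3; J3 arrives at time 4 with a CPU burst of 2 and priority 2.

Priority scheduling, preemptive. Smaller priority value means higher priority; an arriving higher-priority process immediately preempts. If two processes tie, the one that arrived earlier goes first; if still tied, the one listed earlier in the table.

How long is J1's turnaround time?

9

Schedule: | J1 0-9 | J3 9-11 | J2 11-18 |
Completion: J1=9  J2=18  J3=11
Turnaround(J1) = completion − arrival = 9 − 0 = 9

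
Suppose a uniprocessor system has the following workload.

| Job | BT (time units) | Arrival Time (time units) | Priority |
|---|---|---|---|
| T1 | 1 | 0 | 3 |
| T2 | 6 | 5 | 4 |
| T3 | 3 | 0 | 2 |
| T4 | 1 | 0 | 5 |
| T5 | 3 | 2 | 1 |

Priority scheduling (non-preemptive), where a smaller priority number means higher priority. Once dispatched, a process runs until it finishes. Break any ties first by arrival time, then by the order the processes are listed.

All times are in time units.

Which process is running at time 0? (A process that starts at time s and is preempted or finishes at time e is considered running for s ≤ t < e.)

T3

Gantt: | T3 0-3 | T5 3-6 | T1 6-7 | T2 7-13 | T4 13-14 |
Completion: T1=7  T2=13  T3=3  T4=14  T5=6
Turnaround (C−A): T1=7  T2=8  T3=3  T4=14  T5=4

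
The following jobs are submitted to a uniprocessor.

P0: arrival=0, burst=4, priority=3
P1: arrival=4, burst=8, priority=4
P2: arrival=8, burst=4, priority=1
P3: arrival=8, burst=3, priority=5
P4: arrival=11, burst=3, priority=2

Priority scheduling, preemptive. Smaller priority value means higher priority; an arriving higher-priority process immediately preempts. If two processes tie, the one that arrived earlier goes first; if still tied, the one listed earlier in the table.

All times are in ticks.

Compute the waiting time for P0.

Schedule: | P0 0-4 | P1 4-8 | P2 8-12 | P4 12-15 | P1 15-19 | P3 19-22 |
Completion: P0=4  P1=19  P2=12  P3=22  P4=15
Waiting(P0) = turnaround − burst = 4 − 4 = 0

0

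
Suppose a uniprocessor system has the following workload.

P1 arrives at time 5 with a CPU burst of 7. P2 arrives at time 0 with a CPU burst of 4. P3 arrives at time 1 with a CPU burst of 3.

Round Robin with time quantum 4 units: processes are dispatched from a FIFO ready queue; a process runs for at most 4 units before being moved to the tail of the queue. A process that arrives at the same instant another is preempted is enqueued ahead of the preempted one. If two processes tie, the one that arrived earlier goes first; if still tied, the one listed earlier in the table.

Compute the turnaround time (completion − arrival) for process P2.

Schedule: | P2 0-4 | P3 4-7 | P1 7-14 |
Completion: P1=14  P2=4  P3=7
Turnaround (C−A): P1=9  P2=4  P3=6
Turnaround(P2) = completion − arrival = 4 − 0 = 4

4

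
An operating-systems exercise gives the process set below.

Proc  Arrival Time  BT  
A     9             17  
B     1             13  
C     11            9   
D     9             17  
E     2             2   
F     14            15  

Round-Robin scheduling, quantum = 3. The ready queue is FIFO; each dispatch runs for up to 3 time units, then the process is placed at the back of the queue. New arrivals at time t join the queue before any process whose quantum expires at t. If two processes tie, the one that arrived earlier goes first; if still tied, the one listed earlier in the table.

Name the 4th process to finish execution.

Timeline: | idle 0-1 | B 1-4 | E 4-6 | B 6-9 | A 9-12 | D 12-15 | B 15-18 | C 18-21 | A 21-24 | F 24-27 | D 27-30 | B 30-33 | C 33-36 | A 36-39 | F 39-42 | D 42-45 | B 45-46 | C 46-49 | A 49-52 | F 52-55 | D 55-58 | A 58-61 | F 61-64 | D 64-67 | A 67-69 | F 69-72 | D 72-74 |
Completion: A=69  B=46  C=49  D=74  E=6  F=72
Turnaround (C−A): A=60  B=45  C=38  D=65  E=4  F=58
Finish order: E → B → C → A → F → D

A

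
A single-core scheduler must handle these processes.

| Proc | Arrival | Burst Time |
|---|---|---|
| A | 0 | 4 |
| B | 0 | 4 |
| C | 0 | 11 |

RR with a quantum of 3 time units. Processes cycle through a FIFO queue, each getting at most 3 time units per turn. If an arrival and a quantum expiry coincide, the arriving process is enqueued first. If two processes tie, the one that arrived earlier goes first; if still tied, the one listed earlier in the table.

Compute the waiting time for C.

Schedule: | A 0-3 | B 3-6 | C 6-9 | A 9-10 | B 10-11 | C 11-19 |
Completion: A=10  B=11  C=19
Waiting(C) = turnaround − burst = 19 − 11 = 8

8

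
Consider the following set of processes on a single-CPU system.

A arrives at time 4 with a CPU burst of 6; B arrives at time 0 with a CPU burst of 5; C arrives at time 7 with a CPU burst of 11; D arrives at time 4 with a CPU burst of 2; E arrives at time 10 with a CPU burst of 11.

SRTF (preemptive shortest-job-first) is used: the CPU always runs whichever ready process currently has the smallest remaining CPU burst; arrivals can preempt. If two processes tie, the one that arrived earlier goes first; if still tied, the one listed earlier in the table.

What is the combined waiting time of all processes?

Gantt: | B 0-5 | D 5-7 | A 7-13 | C 13-24 | E 24-35 |
Completion: A=13  B=5  C=24  D=7  E=35
Turnaround (C−A): A=9  B=5  C=17  D=3  E=25
Waiting = turnaround − burst: A=3, B=0, C=6, D=1, E=14
Total waiting = 3 + 0 + 6 + 1 + 14 = 24

24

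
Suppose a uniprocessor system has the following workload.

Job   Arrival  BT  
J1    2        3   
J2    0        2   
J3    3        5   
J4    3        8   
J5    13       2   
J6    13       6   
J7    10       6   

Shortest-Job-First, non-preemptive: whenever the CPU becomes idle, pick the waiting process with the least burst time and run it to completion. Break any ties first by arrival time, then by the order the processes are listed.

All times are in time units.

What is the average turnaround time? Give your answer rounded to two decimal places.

Gantt: | J2 0-2 | J1 2-5 | J3 5-10 | J7 10-16 | J5 16-18 | J6 18-24 | J4 24-32 |
Completion: J1=5  J2=2  J3=10  J4=32  J5=18  J6=24  J7=16
Turnaround times: J1=3, J2=2, J3=7, J4=29, J5=5, J6=11, J7=6
Average turnaround = (3+2+7+29+5+11+6) / 7 = 63/7 = 9.00

9.00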